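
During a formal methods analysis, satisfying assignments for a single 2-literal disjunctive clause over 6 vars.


Step 1: Total=2^6=64
Step 2: Unsat when all 2 false: 2^4=16
Step 3: Sat=64-16=48

48


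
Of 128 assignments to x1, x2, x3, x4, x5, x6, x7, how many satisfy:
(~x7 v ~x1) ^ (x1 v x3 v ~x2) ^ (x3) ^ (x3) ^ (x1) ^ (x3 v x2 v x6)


CNF with 6 clauses over 7 vars (128 assignments).
An assignment satisfies CNF iff every clause has >=1 true literal.
Check each row (bits = x1,x2,x3,x4,x5,x6,x7; clause T/F shown):
  row 0 [0000000]: clauses=TTFFFF -> 0
  row 1 [0000001]: clauses=TTFFFF -> 0
  row 2 [0000010]: clauses=TTFFFT -> 0
  row 3 [0000011]: clauses=TTFFFT -> 0
  row 4 [0000100]: clauses=TTFFFF -> 0
  (every remaining row is evaluated the same way; all 128 results are listed next)
Full result column, 8 rows per line (x1,x2,x3,x4 fixed per line; x5,x6,x7 runs 000..111 left to right):
  rows 0-7 [x1,x2,x3,x4=0000]: 00000000  (ones: 0)
  rows 8-15 [x1,x2,x3,x4=0001]: 00000000  (ones: 0)
  rows 16-23 [x1,x2,x3,x4=0010]: 00000000  (ones: 0)
  rows 24-31 [x1,x2,x3,x4=0011]: 00000000  (ones: 0)
  rows 32-39 [x1,x2,x3,x4=0100]: 00000000  (ones: 0)
  rows 40-47 [x1,x2,x3,x4=0101]: 00000000  (ones: 0)
  rows 48-55 [x1,x2,x3,x4=0110]: 00000000  (ones: 0)
  rows 56-63 [x1,x2,x3,x4=0111]: 00000000  (ones: 0)
  rows 64-71 [x1,x2,x3,x4=1000]: 00000000  (ones: 0)
  rows 72-79 [x1,x2,x3,x4=1001]: 00000000  (ones: 0)
  rows 80-87 [x1,x2,x3,x4=1010]: 10101010  (ones: 4)
  rows 88-95 [x1,x2,x3,x4=1011]: 10101010  (ones: 4)
  rows 96-103 [x1,x2,x3,x4=1100]: 00000000  (ones: 0)
  rows 104-111 [x1,x2,x3,x4=1101]: 00000000  (ones: 0)
  rows 112-119 [x1,x2,x3,x4=1110]: 10101010  (ones: 4)
  rows 120-127 [x1,x2,x3,x4=1111]: 10101010  (ones: 4)
Satisfying assignments = 0+0+0+0+0+0+0+0+0+0+4+4+0+0+4+4 = 16

16


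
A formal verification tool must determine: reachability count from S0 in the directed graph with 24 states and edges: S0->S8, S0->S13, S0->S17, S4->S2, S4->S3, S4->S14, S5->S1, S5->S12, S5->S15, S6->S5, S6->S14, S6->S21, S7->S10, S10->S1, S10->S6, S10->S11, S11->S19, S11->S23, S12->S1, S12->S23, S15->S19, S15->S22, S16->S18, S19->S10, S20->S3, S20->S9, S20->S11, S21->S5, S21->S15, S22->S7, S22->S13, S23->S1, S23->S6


BFS from S0:
  layer 0: {S0}
  layer 1: {S8, S13, S17}
Reachable set: {S0, S8, S13, S17}
Count = 4

4


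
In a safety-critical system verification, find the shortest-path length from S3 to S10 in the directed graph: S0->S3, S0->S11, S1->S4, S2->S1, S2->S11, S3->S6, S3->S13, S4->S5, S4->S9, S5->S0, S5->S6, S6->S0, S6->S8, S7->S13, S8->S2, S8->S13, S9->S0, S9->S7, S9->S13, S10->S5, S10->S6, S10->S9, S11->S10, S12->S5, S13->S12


BFS layer-by-layer from S3:
  dist 0: {S3}
  dist 1: {S6, S13}
  dist 2: {S0, S8, S12}
  dist 3: {S2, S5, S11}
  dist 4: {S1, S10}
  -> S10 reached at distance 4
Shortest path length = 4

4


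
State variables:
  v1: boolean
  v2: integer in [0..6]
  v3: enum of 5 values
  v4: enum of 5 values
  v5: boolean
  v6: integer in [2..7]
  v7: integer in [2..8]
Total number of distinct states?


State space = product of domain sizes of all variables.
Domain sizes:
  v1 (boolean): 2
  v2 (integer in [0..6]): 7
  v3 (enum of 5 values): 5
  v4 (enum of 5 values): 5
  v5 (boolean): 2
  v6 (integer in [2..7]): 6
  v7 (integer in [2..8]): 7
Product = 2 * 7 * 5 * 5 * 2 * 6 * 7 = 29400

29400


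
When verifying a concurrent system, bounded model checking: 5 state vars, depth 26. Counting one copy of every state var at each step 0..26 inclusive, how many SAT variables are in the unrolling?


BMC unrolls to depth k, creating one copy of each state var for steps 0..k.
Step count = 26 + 1 = 27 (steps 0 through 26)
Vars per step = 5
Total = 5 * 27 = 135

135


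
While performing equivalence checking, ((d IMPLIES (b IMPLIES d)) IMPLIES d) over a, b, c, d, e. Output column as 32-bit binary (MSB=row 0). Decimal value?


Formula: ((d IMPLIES (b IMPLIES d)) IMPLIES d) over a, b, c, d, e (32 rows)
Evaluate each row (bits = a,b,c,d,e, MSB first):
  row 0 [00000]: ((0 IMPLIES (0 IMPLIES 0)) IMPLIES 0) -> 0
  row 1 [00001]: ((0 IMPLIES (0 IMPLIES 0)) IMPLIES 0) -> 0
  row 2 [00010]: ((1 IMPLIES (0 IMPLIES 1)) IMPLIES 1) -> 1
  row 3 [00011]: ((1 IMPLIES (0 IMPLIES 1)) IMPLIES 1) -> 1
  row 4 [00100]: ((0 IMPLIES (0 IMPLIES 0)) IMPLIES 0) -> 0
  row 5 [00101]: ((0 IMPLIES (0 IMPLIES 0)) IMPLIES 0) -> 0
  row 6 [00110]: ((1 IMPLIES (0 IMPLIES 1)) IMPLIES 1) -> 1
  row 7 [00111]: ((1 IMPLIES (0 IMPLIES 1)) IMPLIES 1) -> 1
  row 8 [01000]: ((0 IMPLIES (1 IMPLIES 0)) IMPLIES 0) -> 0
  row 9 [01001]: ((0 IMPLIES (1 IMPLIES 0)) IMPLIES 0) -> 0
  row 10 [01010]: ((1 IMPLIES (1 IMPLIES 1)) IMPLIES 1) -> 1
  row 11 [01011]: ((1 IMPLIES (1 IMPLIES 1)) IMPLIES 1) -> 1
  row 12 [01100]: ((0 IMPLIES (1 IMPLIES 0)) IMPLIES 0) -> 0
  row 13 [01101]: ((0 IMPLIES (1 IMPLIES 0)) IMPLIES 0) -> 0
  row 14 [01110]: ((1 IMPLIES (1 IMPLIES 1)) IMPLIES 1) -> 1
  row 15 [01111]: ((1 IMPLIES (1 IMPLIES 1)) IMPLIES 1) -> 1
  row 16 [10000]: ((0 IMPLIES (0 IMPLIES 0)) IMPLIES 0) -> 0
  row 17 [10001]: ((0 IMPLIES (0 IMPLIES 0)) IMPLIES 0) -> 0
  row 18 [10010]: ((1 IMPLIES (0 IMPLIES 1)) IMPLIES 1) -> 1
  row 19 [10011]: ((1 IMPLIES (0 IMPLIES 1)) IMPLIES 1) -> 1
  row 20 [10100]: ((0 IMPLIES (0 IMPLIES 0)) IMPLIES 0) -> 0
  row 21 [10101]: ((0 IMPLIES (0 IMPLIES 0)) IMPLIES 0) -> 0
  row 22 [10110]: ((1 IMPLIES (0 IMPLIES 1)) IMPLIES 1) -> 1
  row 23 [10111]: ((1 IMPLIES (0 IMPLIES 1)) IMPLIES 1) -> 1
  row 24 [11000]: ((0 IMPLIES (1 IMPLIES 0)) IMPLIES 0) -> 0
  row 25 [11001]: ((0 IMPLIES (1 IMPLIES 0)) IMPLIES 0) -> 0
  row 26 [11010]: ((1 IMPLIES (1 IMPLIES 1)) IMPLIES 1) -> 1
  row 27 [11011]: ((1 IMPLIES (1 IMPLIES 1)) IMPLIES 1) -> 1
  row 28 [11100]: ((0 IMPLIES (1 IMPLIES 0)) IMPLIES 0) -> 0
  row 29 [11101]: ((0 IMPLIES (1 IMPLIES 0)) IMPLIES 0) -> 0
  row 30 [11110]: ((1 IMPLIES (1 IMPLIES 1)) IMPLIES 1) -> 1
  row 31 [11111]: ((1 IMPLIES (1 IMPLIES 1)) IMPLIES 1) -> 1
Full result column, 4 rows per line (a,b,c fixed per line; d,e runs 00..11 left to right):
  rows 0-3 [a,b,c=000]: 0011  = hex 3
  rows 4-7 [a,b,c=001]: 0011  = hex 3
  rows 8-11 [a,b,c=010]: 0011  = hex 3
  rows 12-15 [a,b,c=011]: 0011  = hex 3
  rows 16-19 [a,b,c=100]: 0011  = hex 3
  rows 20-23 [a,b,c=101]: 0011  = hex 3
  rows 24-27 [a,b,c=110]: 0011  = hex 3
  rows 28-31 [a,b,c=111]: 0011  = hex 3
Output column (row 0 .. row 31) = 00110011001100110011001100110011
Output column grouped in 4s = 0011 0011 0011 0011 0011 0011 0011 0011 = 0x33333333
Convert to decimal digit by digit (value = value*16 + digit):
  3 -> 3
  3*16 + 3 = 51
  51*16 + 3 = 819
  819*16 + 3 = 13107
  13107*16 + 3 = 209715
  209715*16 + 3 = 3355443
  3355443*16 + 3 = 53687091
  53687091*16 + 3 = 858993459
Decimal = 858993459

858993459


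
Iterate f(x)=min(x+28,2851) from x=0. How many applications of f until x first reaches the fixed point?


Step 1: x=0, cap=2851, increment=28
Step 2: x grows by 28 each step until capped at 2851; fixed point is x=2851
Step 3: iterations = ceil(2851/28) = 102

102


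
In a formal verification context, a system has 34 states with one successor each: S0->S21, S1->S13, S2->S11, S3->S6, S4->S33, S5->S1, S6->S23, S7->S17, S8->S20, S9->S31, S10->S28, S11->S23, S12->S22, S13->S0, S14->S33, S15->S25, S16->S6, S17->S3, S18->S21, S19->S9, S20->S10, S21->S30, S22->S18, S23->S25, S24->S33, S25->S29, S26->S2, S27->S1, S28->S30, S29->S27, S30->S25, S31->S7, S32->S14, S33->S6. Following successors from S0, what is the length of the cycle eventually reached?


Trace from S0 until a state repeats:
  S0 -> S21 -> S30 -> S25 -> S29 -> S27 -> S1 -> S13 -> S0
S0 first seen at step 0, revisited at step 8.
Cycle length = 8 - 0 = 8

8


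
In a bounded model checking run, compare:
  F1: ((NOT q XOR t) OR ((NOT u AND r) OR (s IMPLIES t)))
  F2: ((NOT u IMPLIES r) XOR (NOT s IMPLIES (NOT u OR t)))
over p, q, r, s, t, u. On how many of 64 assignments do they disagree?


F1 = ((NOT q XOR t) OR ((NOT u AND r) OR (s IMPLIES t)))
F2 = ((NOT u IMPLIES r) XOR (NOT s IMPLIES (NOT u OR t)))
Evaluate both on each of 64 rows (bits = p,q,r,s,t,u):
  row 0 [000000]: F1=1 F2=1 -> 0
  row 1 [000001]: F1=1 F2=1 -> 0
  row 2 [000010]: F1=1 F2=1 -> 0
  row 3 [000011]: F1=1 F2=0 (differ) -> 1
  row 4 [000100]: F1=1 F2=1 -> 0
  (every remaining row is evaluated the same way; all 64 results are listed next)
Full result column, 8 rows per line (p,q,r fixed per line; s,t,u runs 000..111 left to right):
  rows 0-7 [p,q,r=000]: 00010101  (ones: 3)
  rows 8-15 [p,q,r=001]: 10111111  (ones: 7)
  rows 16-23 [p,q,r=010]: 00011001  (ones: 3)
  rows 24-31 [p,q,r=011]: 10111011  (ones: 6)
  rows 32-39 [p,q,r=100]: 00010101  (ones: 3)
  rows 40-47 [p,q,r=101]: 10111111  (ones: 7)
  rows 48-55 [p,q,r=110]: 00011001  (ones: 3)
  rows 56-63 [p,q,r=111]: 10111011  (ones: 6)
Disagreements = 3+7+3+6+3+7+3+6 = 38

38


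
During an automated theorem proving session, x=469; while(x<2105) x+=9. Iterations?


Step 1: x goes from 469 toward 2105 by 9; the body runs while x<2105, so iterations = ceil((bound-start)/step)
Step 2: Distance=1636
Step 3: ceil(1636/9)=182

182


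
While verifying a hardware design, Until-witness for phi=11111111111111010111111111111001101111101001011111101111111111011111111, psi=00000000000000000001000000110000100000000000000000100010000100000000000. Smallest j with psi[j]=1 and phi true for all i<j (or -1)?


(phi U psi) at 0: need smallest j with psi[j]=1 and phi[i]=1 for all i in [0,j).
Scan from step 0:
  step 0: phi=1, psi=0 -> continue
  step 1: phi=1, psi=0 -> continue
  step 2: phi=1, psi=0 -> continue
  step 3: phi=1, psi=0 -> continue
  step 14: phi=0 -> phi-prefix broken from here
  step 19: psi=1 but phi already failed -> not a witness
  step 26: psi=1 but phi already failed -> not a witness
  step 27: psi=1 but phi already failed -> not a witness
  step 32: psi=1 but phi already failed -> not a witness
  step 50: psi=1 but phi already failed -> not a witness
  step 54: psi=1 but phi already failed -> not a witness
  step 59: psi=1 but phi already failed -> not a witness
  end of trace: no witness -> -1
Witness step = -1

-1


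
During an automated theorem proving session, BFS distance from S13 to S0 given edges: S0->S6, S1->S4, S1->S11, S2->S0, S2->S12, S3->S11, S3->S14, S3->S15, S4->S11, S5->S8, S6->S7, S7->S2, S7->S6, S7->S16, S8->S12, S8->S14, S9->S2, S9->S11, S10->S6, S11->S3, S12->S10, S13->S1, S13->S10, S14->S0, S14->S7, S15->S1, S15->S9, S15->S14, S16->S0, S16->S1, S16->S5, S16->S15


BFS layer-by-layer from S13:
  dist 0: {S13}
  dist 1: {S1, S10}
  dist 2: {S4, S6, S11}
  dist 3: {S3, S7}
  dist 4: {S2, S14, S15, S16}
  dist 5: {S0, S5, S9, S12}
  -> S0 reached at distance 5
Shortest path length = 5

5


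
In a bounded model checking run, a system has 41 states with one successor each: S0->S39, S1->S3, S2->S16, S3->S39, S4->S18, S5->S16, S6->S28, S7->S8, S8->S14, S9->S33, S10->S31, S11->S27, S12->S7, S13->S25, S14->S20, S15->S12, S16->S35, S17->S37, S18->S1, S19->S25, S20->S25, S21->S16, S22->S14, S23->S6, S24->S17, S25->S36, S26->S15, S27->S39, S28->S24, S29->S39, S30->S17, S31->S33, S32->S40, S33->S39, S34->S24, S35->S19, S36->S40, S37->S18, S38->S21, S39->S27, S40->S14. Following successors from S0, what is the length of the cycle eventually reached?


Trace from S0 until a state repeats:
  S0 -> S39 -> S27 -> S39
S39 first seen at step 1, revisited at step 3.
Cycle length = 3 - 1 = 2

2


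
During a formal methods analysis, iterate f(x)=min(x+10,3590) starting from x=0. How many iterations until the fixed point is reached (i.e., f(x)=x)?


Step 1: x=0, cap=3590, increment=10
Step 2: x grows by 10 each step until capped at 3590; fixed point is x=3590
Step 3: iterations = ceil(3590/10) = 359

359


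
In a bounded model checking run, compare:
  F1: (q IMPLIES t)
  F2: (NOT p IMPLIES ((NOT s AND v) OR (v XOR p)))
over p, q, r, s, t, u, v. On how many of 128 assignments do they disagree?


F1 = (q IMPLIES t)
F2 = (NOT p IMPLIES ((NOT s AND v) OR (v XOR p)))
Evaluate both on each of 128 rows (bits = p,q,r,s,t,u,v):
  row 0 [0000000]: F1=1 F2=0 (differ) -> 1
  row 1 [0000001]: F1=1 F2=1 -> 0
  row 2 [0000010]: F1=1 F2=0 (differ) -> 1
  row 3 [0000011]: F1=1 F2=1 -> 0
  row 4 [0000100]: F1=1 F2=0 (differ) -> 1
  (every remaining row is evaluated the same way; all 128 results are listed next)
Full result column, 8 rows per line (p,q,r,s fixed per line; t,u,v runs 000..111 left to right):
  rows 0-7 [p,q,r,s=0000]: 10101010  (ones: 4)
  rows 8-15 [p,q,r,s=0001]: 10101010  (ones: 4)
  rows 16-23 [p,q,r,s=0010]: 10101010  (ones: 4)
  rows 24-31 [p,q,r,s=0011]: 10101010  (ones: 4)
  rows 32-39 [p,q,r,s=0100]: 01011010  (ones: 4)
  rows 40-47 [p,q,r,s=0101]: 01011010  (ones: 4)
  rows 48-55 [p,q,r,s=0110]: 01011010  (ones: 4)
  rows 56-63 [p,q,r,s=0111]: 01011010  (ones: 4)
  rows 64-71 [p,q,r,s=1000]: 00000000  (ones: 0)
  rows 72-79 [p,q,r,s=1001]: 00000000  (ones: 0)
  rows 80-87 [p,q,r,s=1010]: 00000000  (ones: 0)
  rows 88-95 [p,q,r,s=1011]: 00000000  (ones: 0)
  rows 96-103 [p,q,r,s=1100]: 11110000  (ones: 4)
  rows 104-111 [p,q,r,s=1101]: 11110000  (ones: 4)
  rows 112-119 [p,q,r,s=1110]: 11110000  (ones: 4)
  rows 120-127 [p,q,r,s=1111]: 11110000  (ones: 4)
Disagreements = 4+4+4+4+4+4+4+4+0+0+0+0+4+4+4+4 = 48

48


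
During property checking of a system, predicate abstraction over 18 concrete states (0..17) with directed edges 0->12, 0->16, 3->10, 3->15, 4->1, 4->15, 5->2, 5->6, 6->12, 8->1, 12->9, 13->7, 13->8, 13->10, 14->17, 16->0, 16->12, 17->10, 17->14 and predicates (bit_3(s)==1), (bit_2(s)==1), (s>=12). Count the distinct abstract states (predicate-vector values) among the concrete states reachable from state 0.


BFS from 0:
Concrete reachable: {0, 9, 12, 16}
Abstract via predicates (bit_3(s)==1), (bit_2(s)==1), (s>=12):
  (0,0,0) <- {0}
  (0,0,1) <- {16}
  (1,0,0) <- {9}
  (1,1,1) <- {12}
Distinct abstract states = 4

4


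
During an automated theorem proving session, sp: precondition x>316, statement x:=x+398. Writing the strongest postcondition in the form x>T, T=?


Formula: sp(P, x:=E) = exists old_x. (x = E[old_x/x]) AND P[old_x/x] (old_x is the value of x before the assignment; eliminate old_x by solving x = E[old_x/x] for old_x)
Step 1: Precondition P: x>316, i.e. old_x > 316
Step 2: Assignment gives x = old_x + 398, so old_x = x - 398
Step 3: Substitute into P: x - 398 > 316
Step 4: Simplify: x > 316+398 = 714

714


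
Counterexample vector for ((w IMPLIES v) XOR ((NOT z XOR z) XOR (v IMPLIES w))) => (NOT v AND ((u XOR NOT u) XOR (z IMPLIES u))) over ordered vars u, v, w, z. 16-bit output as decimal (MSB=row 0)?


F1 = ((w IMPLIES v) XOR ((NOT z XOR z) XOR (v IMPLIES w)))
F2 = (NOT v AND ((u XOR NOT u) XOR (z IMPLIES u)))
Counterexample to F1=>F2 is where F1=1 and F2=0.
Evaluate each row (bits = u,v,w,z, MSB first):
  row 0 [0000]: F1=1 F2=0 -> F1&~F2 -> 1
  row 1 [0001]: F1=1 F2=1 -> F1&~F2 -> 0
  row 2 [0010]: F1=0 F2=0 -> F1&~F2 -> 0
  row 3 [0011]: F1=0 F2=1 -> F1&~F2 -> 0
  row 4 [0100]: F1=0 F2=0 -> F1&~F2 -> 0
  row 5 [0101]: F1=0 F2=0 -> F1&~F2 -> 0
  row 6 [0110]: F1=1 F2=0 -> F1&~F2 -> 1
  row 7 [0111]: F1=1 F2=0 -> F1&~F2 -> 1
  row 8 [1000]: F1=1 F2=0 -> F1&~F2 -> 1
  row 9 [1001]: F1=1 F2=0 -> F1&~F2 -> 1
  row 10 [1010]: F1=0 F2=0 -> F1&~F2 -> 0
  row 11 [1011]: F1=0 F2=0 -> F1&~F2 -> 0
  row 12 [1100]: F1=0 F2=0 -> F1&~F2 -> 0
  row 13 [1101]: F1=0 F2=0 -> F1&~F2 -> 0
  row 14 [1110]: F1=1 F2=0 -> F1&~F2 -> 1
  row 15 [1111]: F1=1 F2=0 -> F1&~F2 -> 1
Full result column, 4 rows per line (u,v fixed per line; w,z runs 00..11 left to right):
  rows 0-3 [u,v=00]: 1000  = hex 8
  rows 4-7 [u,v=01]: 0011  = hex 3
  rows 8-11 [u,v=10]: 1100  = hex C
  rows 12-15 [u,v=11]: 0011  = hex 3
Counterexample vector (row 0 .. row 15) = 1000001111000011
Output column grouped in 4s = 1000 0011 1100 0011 = 0x83C3
Convert to decimal digit by digit (value = value*16 + digit):
  8 -> 8
  8*16 + 3 = 131
  131*16 + 12 (C) = 2108
  2108*16 + 3 = 33731
Decimal = 33731

33731


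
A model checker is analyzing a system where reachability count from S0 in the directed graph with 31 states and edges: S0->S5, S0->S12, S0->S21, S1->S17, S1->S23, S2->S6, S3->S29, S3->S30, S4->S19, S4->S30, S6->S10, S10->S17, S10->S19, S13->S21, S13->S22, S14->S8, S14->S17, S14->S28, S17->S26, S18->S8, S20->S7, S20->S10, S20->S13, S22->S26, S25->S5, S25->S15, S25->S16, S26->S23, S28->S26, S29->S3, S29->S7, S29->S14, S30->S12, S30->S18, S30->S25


BFS from S0:
  layer 0: {S0}
  layer 1: {S5, S12, S21}
Reachable set: {S0, S5, S12, S21}
Count = 4

4


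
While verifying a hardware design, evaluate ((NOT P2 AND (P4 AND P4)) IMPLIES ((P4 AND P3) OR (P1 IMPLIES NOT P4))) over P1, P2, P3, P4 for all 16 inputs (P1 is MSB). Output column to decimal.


Formula: ((NOT P2 AND (P4 AND P4)) IMPLIES ((P4 AND P3) OR (P1 IMPLIES NOT P4))) over P1, P2, P3, P4 (16 rows)
Evaluate each row (bits = P1,P2,P3,P4, MSB first):
  row 0 [0000]: ((NOT 0 AND (0 AND 0)) IMPLIES ((0 AND 0) OR (0 IMPLIES NOT 0))) -> 1
  row 1 [0001]: ((NOT 0 AND (1 AND 1)) IMPLIES ((1 AND 0) OR (0 IMPLIES NOT 1))) -> 1
  row 2 [0010]: ((NOT 0 AND (0 AND 0)) IMPLIES ((0 AND 1) OR (0 IMPLIES NOT 0))) -> 1
  row 3 [0011]: ((NOT 0 AND (1 AND 1)) IMPLIES ((1 AND 1) OR (0 IMPLIES NOT 1))) -> 1
  row 4 [0100]: ((NOT 1 AND (0 AND 0)) IMPLIES ((0 AND 0) OR (0 IMPLIES NOT 0))) -> 1
  row 5 [0101]: ((NOT 1 AND (1 AND 1)) IMPLIES ((1 AND 0) OR (0 IMPLIES NOT 1))) -> 1
  row 6 [0110]: ((NOT 1 AND (0 AND 0)) IMPLIES ((0 AND 1) OR (0 IMPLIES NOT 0))) -> 1
  row 7 [0111]: ((NOT 1 AND (1 AND 1)) IMPLIES ((1 AND 1) OR (0 IMPLIES NOT 1))) -> 1
  row 8 [1000]: ((NOT 0 AND (0 AND 0)) IMPLIES ((0 AND 0) OR (1 IMPLIES NOT 0))) -> 1
  row 9 [1001]: ((NOT 0 AND (1 AND 1)) IMPLIES ((1 AND 0) OR (1 IMPLIES NOT 1))) -> 0
  row 10 [1010]: ((NOT 0 AND (0 AND 0)) IMPLIES ((0 AND 1) OR (1 IMPLIES NOT 0))) -> 1
  row 11 [1011]: ((NOT 0 AND (1 AND 1)) IMPLIES ((1 AND 1) OR (1 IMPLIES NOT 1))) -> 1
  row 12 [1100]: ((NOT 1 AND (0 AND 0)) IMPLIES ((0 AND 0) OR (1 IMPLIES NOT 0))) -> 1
  row 13 [1101]: ((NOT 1 AND (1 AND 1)) IMPLIES ((1 AND 0) OR (1 IMPLIES NOT 1))) -> 1
  row 14 [1110]: ((NOT 1 AND (0 AND 0)) IMPLIES ((0 AND 1) OR (1 IMPLIES NOT 0))) -> 1
  row 15 [1111]: ((NOT 1 AND (1 AND 1)) IMPLIES ((1 AND 1) OR (1 IMPLIES NOT 1))) -> 1
Full result column, 4 rows per line (P1,P2 fixed per line; P3,P4 runs 00..11 left to right):
  rows 0-3 [P1,P2=00]: 1111  = hex F
  rows 4-7 [P1,P2=01]: 1111  = hex F
  rows 8-11 [P1,P2=10]: 1011  = hex B
  rows 12-15 [P1,P2=11]: 1111  = hex F
Output column (row 0 .. row 15) = 1111111110111111
Output column grouped in 4s = 1111 1111 1011 1111 = 0xFFBF
Convert to decimal digit by digit (value = value*16 + digit):
  F -> 15
  15*16 + 15 (F) = 255
  255*16 + 11 (B) = 4091
  4091*16 + 15 (F) = 65471
Decimal = 65471

65471


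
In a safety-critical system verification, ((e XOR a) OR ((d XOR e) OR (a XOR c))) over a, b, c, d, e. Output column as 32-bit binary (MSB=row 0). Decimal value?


Formula: ((e XOR a) OR ((d XOR e) OR (a XOR c))) over a, b, c, d, e (32 rows)
Evaluate each row (bits = a,b,c,d,e, MSB first):
  row 0 [00000]: ((0 XOR 0) OR ((0 XOR 0) OR (0 XOR 0))) -> 0
  row 1 [00001]: ((1 XOR 0) OR ((0 XOR 1) OR (0 XOR 0))) -> 1
  row 2 [00010]: ((0 XOR 0) OR ((1 XOR 0) OR (0 XOR 0))) -> 1
  row 3 [00011]: ((1 XOR 0) OR ((1 XOR 1) OR (0 XOR 0))) -> 1
  row 4 [00100]: ((0 XOR 0) OR ((0 XOR 0) OR (0 XOR 1))) -> 1
  row 5 [00101]: ((1 XOR 0) OR ((0 XOR 1) OR (0 XOR 1))) -> 1
  row 6 [00110]: ((0 XOR 0) OR ((1 XOR 0) OR (0 XOR 1))) -> 1
  row 7 [00111]: ((1 XOR 0) OR ((1 XOR 1) OR (0 XOR 1))) -> 1
  row 8 [01000]: ((0 XOR 0) OR ((0 XOR 0) OR (0 XOR 0))) -> 0
  row 9 [01001]: ((1 XOR 0) OR ((0 XOR 1) OR (0 XOR 0))) -> 1
  row 10 [01010]: ((0 XOR 0) OR ((1 XOR 0) OR (0 XOR 0))) -> 1
  row 11 [01011]: ((1 XOR 0) OR ((1 XOR 1) OR (0 XOR 0))) -> 1
  row 12 [01100]: ((0 XOR 0) OR ((0 XOR 0) OR (0 XOR 1))) -> 1
  row 13 [01101]: ((1 XOR 0) OR ((0 XOR 1) OR (0 XOR 1))) -> 1
  row 14 [01110]: ((0 XOR 0) OR ((1 XOR 0) OR (0 XOR 1))) -> 1
  row 15 [01111]: ((1 XOR 0) OR ((1 XOR 1) OR (0 XOR 1))) -> 1
  row 16 [10000]: ((0 XOR 1) OR ((0 XOR 0) OR (1 XOR 0))) -> 1
  row 17 [10001]: ((1 XOR 1) OR ((0 XOR 1) OR (1 XOR 0))) -> 1
  row 18 [10010]: ((0 XOR 1) OR ((1 XOR 0) OR (1 XOR 0))) -> 1
  row 19 [10011]: ((1 XOR 1) OR ((1 XOR 1) OR (1 XOR 0))) -> 1
  row 20 [10100]: ((0 XOR 1) OR ((0 XOR 0) OR (1 XOR 1))) -> 1
  row 21 [10101]: ((1 XOR 1) OR ((0 XOR 1) OR (1 XOR 1))) -> 1
  row 22 [10110]: ((0 XOR 1) OR ((1 XOR 0) OR (1 XOR 1))) -> 1
  row 23 [10111]: ((1 XOR 1) OR ((1 XOR 1) OR (1 XOR 1))) -> 0
  row 24 [11000]: ((0 XOR 1) OR ((0 XOR 0) OR (1 XOR 0))) -> 1
  row 25 [11001]: ((1 XOR 1) OR ((0 XOR 1) OR (1 XOR 0))) -> 1
  row 26 [11010]: ((0 XOR 1) OR ((1 XOR 0) OR (1 XOR 0))) -> 1
  row 27 [11011]: ((1 XOR 1) OR ((1 XOR 1) OR (1 XOR 0))) -> 1
  row 28 [11100]: ((0 XOR 1) OR ((0 XOR 0) OR (1 XOR 1))) -> 1
  row 29 [11101]: ((1 XOR 1) OR ((0 XOR 1) OR (1 XOR 1))) -> 1
  row 30 [11110]: ((0 XOR 1) OR ((1 XOR 0) OR (1 XOR 1))) -> 1
  row 31 [11111]: ((1 XOR 1) OR ((1 XOR 1) OR (1 XOR 1))) -> 0
Full result column, 4 rows per line (a,b,c fixed per line; d,e runs 00..11 left to right):
  rows 0-3 [a,b,c=000]: 0111  = hex 7
  rows 4-7 [a,b,c=001]: 1111  = hex F
  rows 8-11 [a,b,c=010]: 0111  = hex 7
  rows 12-15 [a,b,c=011]: 1111  = hex F
  rows 16-19 [a,b,c=100]: 1111  = hex F
  rows 20-23 [a,b,c=101]: 1110  = hex E
  rows 24-27 [a,b,c=110]: 1111  = hex F
  rows 28-31 [a,b,c=111]: 1110  = hex E
Output column (row 0 .. row 31) = 01111111011111111111111011111110
Output column grouped in 4s = 0111 1111 0111 1111 1111 1110 1111 1110 = 0x7F7FFEFE
Convert to decimal digit by digit (value = value*16 + digit):
  7 -> 7
  7*16 + 15 (F) = 127
  127*16 + 7 = 2039
  2039*16 + 15 (F) = 32639
  32639*16 + 15 (F) = 522239
  522239*16 + 14 (E) = 8355838
  8355838*16 + 15 (F) = 133693423
  133693423*16 + 14 (E) = 2139094782
Decimal = 2139094782

2139094782


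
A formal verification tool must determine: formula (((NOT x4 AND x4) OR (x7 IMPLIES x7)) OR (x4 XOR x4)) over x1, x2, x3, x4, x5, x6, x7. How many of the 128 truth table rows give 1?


Formula: (((NOT x4 AND x4) OR (x7 IMPLIES x7)) OR (x4 XOR x4)) over 7 vars (128 rows)
Evaluate each row (x1, x2, x3, x4, x5, x6, x7 as bits, MSB first):
  row 0 [0000000]: (((NOT 0 AND 0) OR (0 IMPLIES 0)) OR (0 XOR 0)) -> 1
  row 1 [0000001]: (((NOT 0 AND 0) OR (1 IMPLIES 1)) OR (0 XOR 0)) -> 1
  row 2 [0000010]: (((NOT 0 AND 0) OR (0 IMPLIES 0)) OR (0 XOR 0)) -> 1
  row 3 [0000011]: (((NOT 0 AND 0) OR (1 IMPLIES 1)) OR (0 XOR 0)) -> 1
  row 4 [0000100]: (((NOT 0 AND 0) OR (0 IMPLIES 0)) OR (0 XOR 0)) -> 1
  (every remaining row is evaluated the same way; all 128 results are listed next)
Full result column, 8 rows per line (x1,x2,x3,x4 fixed per line; x5,x6,x7 runs 000..111 left to right):
  rows 0-7 [x1,x2,x3,x4=0000]: 11111111  (ones: 8)
  rows 8-15 [x1,x2,x3,x4=0001]: 11111111  (ones: 8)
  rows 16-23 [x1,x2,x3,x4=0010]: 11111111  (ones: 8)
  rows 24-31 [x1,x2,x3,x4=0011]: 11111111  (ones: 8)
  rows 32-39 [x1,x2,x3,x4=0100]: 11111111  (ones: 8)
  rows 40-47 [x1,x2,x3,x4=0101]: 11111111  (ones: 8)
  rows 48-55 [x1,x2,x3,x4=0110]: 11111111  (ones: 8)
  rows 56-63 [x1,x2,x3,x4=0111]: 11111111  (ones: 8)
  rows 64-71 [x1,x2,x3,x4=1000]: 11111111  (ones: 8)
  rows 72-79 [x1,x2,x3,x4=1001]: 11111111  (ones: 8)
  rows 80-87 [x1,x2,x3,x4=1010]: 11111111  (ones: 8)
  rows 88-95 [x1,x2,x3,x4=1011]: 11111111  (ones: 8)
  rows 96-103 [x1,x2,x3,x4=1100]: 11111111  (ones: 8)
  rows 104-111 [x1,x2,x3,x4=1101]: 11111111  (ones: 8)
  rows 112-119 [x1,x2,x3,x4=1110]: 11111111  (ones: 8)
  rows 120-127 [x1,x2,x3,x4=1111]: 11111111  (ones: 8)
Count of 1-rows = 8+8+8+8+8+8+8+8+8+8+8+8+8+8+8+8 = 128

128


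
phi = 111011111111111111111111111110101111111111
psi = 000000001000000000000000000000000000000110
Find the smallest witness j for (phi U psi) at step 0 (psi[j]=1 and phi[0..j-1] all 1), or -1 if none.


(phi U psi) at 0: need smallest j with psi[j]=1 and phi[i]=1 for all i in [0,j).
Scan from step 0:
  step 0: phi=1, psi=0 -> continue
  step 1: phi=1, psi=0 -> continue
  step 2: phi=1, psi=0 -> continue
  step 3: phi=0 -> phi-prefix broken from here
  step 8: psi=1 but phi already failed -> not a witness
  step 39: psi=1 but phi already failed -> not a witness
  step 40: psi=1 but phi already failed -> not a witness
  end of trace: no witness -> -1
Witness step = -1

-1


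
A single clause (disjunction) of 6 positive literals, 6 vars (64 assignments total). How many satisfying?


Step 1: Total=2^6=64
Step 2: Unsat when all 6 false: 2^0=1
Step 3: Sat=64-1=63

63


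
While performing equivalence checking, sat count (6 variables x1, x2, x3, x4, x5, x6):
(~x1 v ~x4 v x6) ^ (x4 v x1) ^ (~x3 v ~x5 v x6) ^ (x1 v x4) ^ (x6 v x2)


CNF with 5 clauses over 6 vars (64 assignments).
An assignment satisfies CNF iff every clause has >=1 true literal.
Check each row (bits = x1,x2,x3,x4,x5,x6; clause T/F shown):
  row 0 [000000]: clauses=TFTFF -> 0
  row 1 [000001]: clauses=TFTFT -> 0
  row 2 [000010]: clauses=TFTFF -> 0
  row 3 [000011]: clauses=TFTFT -> 0
  row 4 [000100]: clauses=TTTTF -> 0
  (every remaining row is evaluated the same way; all 64 results are listed next)
Full result column, 8 rows per line (x1,x2,x3 fixed per line; x4,x5,x6 runs 000..111 left to right):
  rows 0-7 [x1,x2,x3=000]: 00000101  (ones: 2)
  rows 8-15 [x1,x2,x3=001]: 00000101  (ones: 2)
  rows 16-23 [x1,x2,x3=010]: 00001111  (ones: 4)
  rows 24-31 [x1,x2,x3=011]: 00001101  (ones: 3)
  rows 32-39 [x1,x2,x3=100]: 01010101  (ones: 4)
  rows 40-47 [x1,x2,x3=101]: 01010101  (ones: 4)
  rows 48-55 [x1,x2,x3=110]: 11110101  (ones: 6)
  rows 56-63 [x1,x2,x3=111]: 11010101  (ones: 5)
Satisfying assignments = 2+2+4+3+4+4+6+5 = 30

30


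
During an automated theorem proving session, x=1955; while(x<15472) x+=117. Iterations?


Step 1: x goes from 1955 toward 15472 by 117; the body runs while x<15472, so iterations = ceil((bound-start)/step)
Step 2: Distance=13517
Step 3: ceil(13517/117)=116

116


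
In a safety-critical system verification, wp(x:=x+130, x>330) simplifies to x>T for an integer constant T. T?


Formula: wp(x:=E, P) = P[E/x] (substitute E for x in postcondition)
Step 1: Postcondition: x>330
Step 2: Substitute x+130 for x: x+130>330
Step 3: Solve for x: x > 330-130 = 200

200


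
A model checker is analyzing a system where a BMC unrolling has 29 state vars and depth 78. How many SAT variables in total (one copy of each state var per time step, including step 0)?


BMC unrolls to depth k, creating one copy of each state var for steps 0..k.
Step count = 78 + 1 = 79 (steps 0 through 78)
Vars per step = 29
Total = 29 * 79 = 2291

2291


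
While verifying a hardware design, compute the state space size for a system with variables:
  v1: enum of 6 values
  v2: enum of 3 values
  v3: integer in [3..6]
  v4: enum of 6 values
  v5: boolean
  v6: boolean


State space = product of domain sizes of all variables.
Domain sizes:
  v1 (enum of 6 values): 6
  v2 (enum of 3 values): 3
  v3 (integer in [3..6]): 4
  v4 (enum of 6 values): 6
  v5 (boolean): 2
  v6 (boolean): 2
Product = 6 * 3 * 4 * 6 * 2 * 2 = 1728

1728


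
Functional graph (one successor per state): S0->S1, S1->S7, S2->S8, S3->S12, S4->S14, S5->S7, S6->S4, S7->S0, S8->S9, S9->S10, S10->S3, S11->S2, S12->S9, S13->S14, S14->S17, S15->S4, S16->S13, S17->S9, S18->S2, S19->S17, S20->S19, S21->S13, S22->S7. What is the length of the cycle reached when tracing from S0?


Trace from S0 until a state repeats:
  S0 -> S1 -> S7 -> S0
S0 first seen at step 0, revisited at step 3.
Cycle length = 3 - 0 = 3

3


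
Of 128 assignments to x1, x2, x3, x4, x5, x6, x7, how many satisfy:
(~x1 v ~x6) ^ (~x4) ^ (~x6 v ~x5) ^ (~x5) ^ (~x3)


CNF with 5 clauses over 7 vars (128 assignments).
An assignment satisfies CNF iff every clause has >=1 true literal.
Check each row (bits = x1,x2,x3,x4,x5,x6,x7; clause T/F shown):
  row 0 [0000000]: clauses=TTTTT -> 1
  row 1 [0000001]: clauses=TTTTT -> 1
  row 2 [0000010]: clauses=TTTTT -> 1
  row 3 [0000011]: clauses=TTTTT -> 1
  row 4 [0000100]: clauses=TTTFT -> 0
  (every remaining row is evaluated the same way; all 128 results are listed next)
Full result column, 8 rows per line (x1,x2,x3,x4 fixed per line; x5,x6,x7 runs 000..111 left to right):
  rows 0-7 [x1,x2,x3,x4=0000]: 11110000  (ones: 4)
  rows 8-15 [x1,x2,x3,x4=0001]: 00000000  (ones: 0)
  rows 16-23 [x1,x2,x3,x4=0010]: 00000000  (ones: 0)
  rows 24-31 [x1,x2,x3,x4=0011]: 00000000  (ones: 0)
  rows 32-39 [x1,x2,x3,x4=0100]: 11110000  (ones: 4)
  rows 40-47 [x1,x2,x3,x4=0101]: 00000000  (ones: 0)
  rows 48-55 [x1,x2,x3,x4=0110]: 00000000  (ones: 0)
  rows 56-63 [x1,x2,x3,x4=0111]: 00000000  (ones: 0)
  rows 64-71 [x1,x2,x3,x4=1000]: 11000000  (ones: 2)
  rows 72-79 [x1,x2,x3,x4=1001]: 00000000  (ones: 0)
  rows 80-87 [x1,x2,x3,x4=1010]: 00000000  (ones: 0)
  rows 88-95 [x1,x2,x3,x4=1011]: 00000000  (ones: 0)
  rows 96-103 [x1,x2,x3,x4=1100]: 11000000  (ones: 2)
  rows 104-111 [x1,x2,x3,x4=1101]: 00000000  (ones: 0)
  rows 112-119 [x1,x2,x3,x4=1110]: 00000000  (ones: 0)
  rows 120-127 [x1,x2,x3,x4=1111]: 00000000  (ones: 0)
Satisfying assignments = 4+0+0+0+4+0+0+0+2+0+0+0+2+0+0+0 = 12

12


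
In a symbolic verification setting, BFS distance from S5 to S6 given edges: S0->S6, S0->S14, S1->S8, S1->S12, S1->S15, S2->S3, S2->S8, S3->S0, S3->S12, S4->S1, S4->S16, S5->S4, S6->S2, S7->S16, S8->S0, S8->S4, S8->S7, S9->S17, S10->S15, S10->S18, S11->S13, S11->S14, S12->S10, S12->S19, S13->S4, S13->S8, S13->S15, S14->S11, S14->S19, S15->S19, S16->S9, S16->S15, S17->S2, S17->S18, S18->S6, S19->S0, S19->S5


BFS layer-by-layer from S5:
  dist 0: {S5}
  dist 1: {S4}
  dist 2: {S1, S16}
  dist 3: {S8, S9, S12, S15}
  dist 4: {S0, S7, S10, S17, S19}
  dist 5: {S2, S6, S14, S18}
  -> S6 reached at distance 5
Shortest path length = 5

5


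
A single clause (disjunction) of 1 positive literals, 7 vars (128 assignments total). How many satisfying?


Step 1: Total=2^7=128
Step 2: Unsat when all 1 false: 2^6=64
Step 3: Sat=128-64=64

64


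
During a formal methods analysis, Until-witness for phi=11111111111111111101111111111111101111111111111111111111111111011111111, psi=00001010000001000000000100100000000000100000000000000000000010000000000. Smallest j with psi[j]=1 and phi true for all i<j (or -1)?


(phi U psi) at 0: need smallest j with psi[j]=1 and phi[i]=1 for all i in [0,j).
Scan from step 0:
  step 0: phi=1, psi=0 -> continue
  step 1: phi=1, psi=0 -> continue
  step 2: phi=1, psi=0 -> continue
  step 3: phi=1, psi=0 -> continue
  step 4: psi=1 and phi held for [0,4) -> witness found
Witness step = 4

4


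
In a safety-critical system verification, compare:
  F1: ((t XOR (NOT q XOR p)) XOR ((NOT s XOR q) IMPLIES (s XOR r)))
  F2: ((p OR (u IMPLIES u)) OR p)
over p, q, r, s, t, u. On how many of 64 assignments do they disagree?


F1 = ((t XOR (NOT q XOR p)) XOR ((NOT s XOR q) IMPLIES (s XOR r)))
F2 = ((p OR (u IMPLIES u)) OR p)
Evaluate both on each of 64 rows (bits = p,q,r,s,t,u):
  row 0 [000000]: F1=1 F2=1 -> 0
  row 1 [000001]: F1=1 F2=1 -> 0
  row 2 [000010]: F1=0 F2=1 (differ) -> 1
  row 3 [000011]: F1=0 F2=1 (differ) -> 1
  row 4 [000100]: F1=0 F2=1 (differ) -> 1
  (every remaining row is evaluated the same way; all 64 results are listed next)
Full result column, 8 rows per line (p,q,r fixed per line; s,t,u runs 000..111 left to right):
  rows 0-7 [p,q,r=000]: 00111100  (ones: 4)
  rows 8-15 [p,q,r=001]: 11001100  (ones: 4)
  rows 16-23 [p,q,r=010]: 00110011  (ones: 4)
  rows 24-31 [p,q,r=011]: 00111100  (ones: 4)
  rows 32-39 [p,q,r=100]: 11000011  (ones: 4)
  rows 40-47 [p,q,r=101]: 00110011  (ones: 4)
  rows 48-55 [p,q,r=110]: 11001100  (ones: 4)
  rows 56-63 [p,q,r=111]: 11000011  (ones: 4)
Disagreements = 4+4+4+4+4+4+4+4 = 32

32


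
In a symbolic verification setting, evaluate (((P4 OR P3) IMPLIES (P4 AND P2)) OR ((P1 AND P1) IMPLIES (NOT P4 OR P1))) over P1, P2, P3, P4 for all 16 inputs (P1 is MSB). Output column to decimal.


Formula: (((P4 OR P3) IMPLIES (P4 AND P2)) OR ((P1 AND P1) IMPLIES (NOT P4 OR P1))) over P1, P2, P3, P4 (16 rows)
Evaluate each row (bits = P1,P2,P3,P4, MSB first):
  row 0 [0000]: (((0 OR 0) IMPLIES (0 AND 0)) OR ((0 AND 0) IMPLIES (NOT 0 OR 0))) -> 1
  row 1 [0001]: (((1 OR 0) IMPLIES (1 AND 0)) OR ((0 AND 0) IMPLIES (NOT 1 OR 0))) -> 1
  row 2 [0010]: (((0 OR 1) IMPLIES (0 AND 0)) OR ((0 AND 0) IMPLIES (NOT 0 OR 0))) -> 1
  row 3 [0011]: (((1 OR 1) IMPLIES (1 AND 0)) OR ((0 AND 0) IMPLIES (NOT 1 OR 0))) -> 1
  row 4 [0100]: (((0 OR 0) IMPLIES (0 AND 1)) OR ((0 AND 0) IMPLIES (NOT 0 OR 0))) -> 1
  row 5 [0101]: (((1 OR 0) IMPLIES (1 AND 1)) OR ((0 AND 0) IMPLIES (NOT 1 OR 0))) -> 1
  row 6 [0110]: (((0 OR 1) IMPLIES (0 AND 1)) OR ((0 AND 0) IMPLIES (NOT 0 OR 0))) -> 1
  row 7 [0111]: (((1 OR 1) IMPLIES (1 AND 1)) OR ((0 AND 0) IMPLIES (NOT 1 OR 0))) -> 1
  row 8 [1000]: (((0 OR 0) IMPLIES (0 AND 0)) OR ((1 AND 1) IMPLIES (NOT 0 OR 1))) -> 1
  row 9 [1001]: (((1 OR 0) IMPLIES (1 AND 0)) OR ((1 AND 1) IMPLIES (NOT 1 OR 1))) -> 1
  row 10 [1010]: (((0 OR 1) IMPLIES (0 AND 0)) OR ((1 AND 1) IMPLIES (NOT 0 OR 1))) -> 1
  row 11 [1011]: (((1 OR 1) IMPLIES (1 AND 0)) OR ((1 AND 1) IMPLIES (NOT 1 OR 1))) -> 1
  row 12 [1100]: (((0 OR 0) IMPLIES (0 AND 1)) OR ((1 AND 1) IMPLIES (NOT 0 OR 1))) -> 1
  row 13 [1101]: (((1 OR 0) IMPLIES (1 AND 1)) OR ((1 AND 1) IMPLIES (NOT 1 OR 1))) -> 1
  row 14 [1110]: (((0 OR 1) IMPLIES (0 AND 1)) OR ((1 AND 1) IMPLIES (NOT 0 OR 1))) -> 1
  row 15 [1111]: (((1 OR 1) IMPLIES (1 AND 1)) OR ((1 AND 1) IMPLIES (NOT 1 OR 1))) -> 1
Full result column, 4 rows per line (P1,P2 fixed per line; P3,P4 runs 00..11 left to right):
  rows 0-3 [P1,P2=00]: 1111  = hex F
  rows 4-7 [P1,P2=01]: 1111  = hex F
  rows 8-11 [P1,P2=10]: 1111  = hex F
  rows 12-15 [P1,P2=11]: 1111  = hex F
Output column (row 0 .. row 15) = 1111111111111111
Output column grouped in 4s = 1111 1111 1111 1111 = 0xFFFF
Convert to decimal digit by digit (value = value*16 + digit):
  F -> 15
  15*16 + 15 (F) = 255
  255*16 + 15 (F) = 4095
  4095*16 + 15 (F) = 65535
Decimal = 65535

65535


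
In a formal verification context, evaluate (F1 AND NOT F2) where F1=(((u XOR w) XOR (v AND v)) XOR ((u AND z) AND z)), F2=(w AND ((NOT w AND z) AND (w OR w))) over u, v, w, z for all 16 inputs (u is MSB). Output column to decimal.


F1 = (((u XOR w) XOR (v AND v)) XOR ((u AND z) AND z))
F2 = (w AND ((NOT w AND z) AND (w OR w)))
Counterexample to F1=>F2 is where F1=1 and F2=0.
Evaluate each row (bits = u,v,w,z, MSB first):
  row 0 [0000]: F1=0 F2=0 -> F1&~F2 -> 0
  row 1 [0001]: F1=0 F2=0 -> F1&~F2 -> 0
  row 2 [0010]: F1=1 F2=0 -> F1&~F2 -> 1
  row 3 [0011]: F1=1 F2=0 -> F1&~F2 -> 1
  row 4 [0100]: F1=1 F2=0 -> F1&~F2 -> 1
  row 5 [0101]: F1=1 F2=0 -> F1&~F2 -> 1
  row 6 [0110]: F1=0 F2=0 -> F1&~F2 -> 0
  row 7 [0111]: F1=0 F2=0 -> F1&~F2 -> 0
  row 8 [1000]: F1=1 F2=0 -> F1&~F2 -> 1
  row 9 [1001]: F1=0 F2=0 -> F1&~F2 -> 0
  row 10 [1010]: F1=0 F2=0 -> F1&~F2 -> 0
  row 11 [1011]: F1=1 F2=0 -> F1&~F2 -> 1
  row 12 [1100]: F1=0 F2=0 -> F1&~F2 -> 0
  row 13 [1101]: F1=1 F2=0 -> F1&~F2 -> 1
  row 14 [1110]: F1=1 F2=0 -> F1&~F2 -> 1
  row 15 [1111]: F1=0 F2=0 -> F1&~F2 -> 0
Full result column, 4 rows per line (u,v fixed per line; w,z runs 00..11 left to right):
  rows 0-3 [u,v=00]: 0011  = hex 3
  rows 4-7 [u,v=01]: 1100  = hex C
  rows 8-11 [u,v=10]: 1001  = hex 9
  rows 12-15 [u,v=11]: 0110  = hex 6
Counterexample vector (row 0 .. row 15) = 0011110010010110
Output column grouped in 4s = 0011 1100 1001 0110 = 0x3C96
Convert to decimal digit by digit (value = value*16 + digit):
  3 -> 3
  3*16 + 12 (C) = 60
  60*16 + 9 = 969
  969*16 + 6 = 15510
Decimal = 15510

15510


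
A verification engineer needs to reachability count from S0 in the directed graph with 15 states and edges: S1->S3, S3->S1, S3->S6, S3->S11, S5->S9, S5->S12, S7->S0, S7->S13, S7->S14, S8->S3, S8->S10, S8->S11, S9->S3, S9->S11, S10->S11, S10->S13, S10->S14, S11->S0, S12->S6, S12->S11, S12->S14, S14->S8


BFS from S0:
  layer 0: {S0}
Reachable set: {S0}
Count = 1

1


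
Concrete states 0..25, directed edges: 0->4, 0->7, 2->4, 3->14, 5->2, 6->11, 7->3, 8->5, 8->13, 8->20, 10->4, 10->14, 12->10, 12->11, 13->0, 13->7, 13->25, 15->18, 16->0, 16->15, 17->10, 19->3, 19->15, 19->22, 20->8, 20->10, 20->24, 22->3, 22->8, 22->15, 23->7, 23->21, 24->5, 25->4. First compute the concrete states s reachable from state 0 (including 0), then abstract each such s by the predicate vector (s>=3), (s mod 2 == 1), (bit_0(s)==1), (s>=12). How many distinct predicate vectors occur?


BFS from 0:
Concrete reachable: {0, 3, 4, 7, 14}
Abstract via predicates (s>=3), (s mod 2 == 1), (bit_0(s)==1), (s>=12):
  (0,0,0,0) <- {0}
  (1,0,0,0) <- {4}
  (1,0,0,1) <- {14}
  (1,1,1,0) <- {3, 7}
Distinct abstract states = 4

4


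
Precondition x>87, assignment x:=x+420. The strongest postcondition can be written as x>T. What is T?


Formula: sp(P, x:=E) = exists old_x. (x = E[old_x/x]) AND P[old_x/x] (old_x is the value of x before the assignment; eliminate old_x by solving x = E[old_x/x] for old_x)
Step 1: Precondition P: x>87, i.e. old_x > 87
Step 2: Assignment gives x = old_x + 420, so old_x = x - 420
Step 3: Substitute into P: x - 420 > 87
Step 4: Simplify: x > 87+420 = 507

507


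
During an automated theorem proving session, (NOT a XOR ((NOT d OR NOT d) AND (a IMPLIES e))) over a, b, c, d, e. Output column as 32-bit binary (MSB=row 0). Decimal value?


Formula: (NOT a XOR ((NOT d OR NOT d) AND (a IMPLIES e))) over a, b, c, d, e (32 rows)
Evaluate each row (bits = a,b,c,d,e, MSB first):
  row 0 [00000]: (NOT 0 XOR ((NOT 0 OR NOT 0) AND (0 IMPLIES 0))) -> 0
  row 1 [00001]: (NOT 0 XOR ((NOT 0 OR NOT 0) AND (0 IMPLIES 1))) -> 0
  row 2 [00010]: (NOT 0 XOR ((NOT 1 OR NOT 1) AND (0 IMPLIES 0))) -> 1
  row 3 [00011]: (NOT 0 XOR ((NOT 1 OR NOT 1) AND (0 IMPLIES 1))) -> 1
  row 4 [00100]: (NOT 0 XOR ((NOT 0 OR NOT 0) AND (0 IMPLIES 0))) -> 0
  row 5 [00101]: (NOT 0 XOR ((NOT 0 OR NOT 0) AND (0 IMPLIES 1))) -> 0
  row 6 [00110]: (NOT 0 XOR ((NOT 1 OR NOT 1) AND (0 IMPLIES 0))) -> 1
  row 7 [00111]: (NOT 0 XOR ((NOT 1 OR NOT 1) AND (0 IMPLIES 1))) -> 1
  row 8 [01000]: (NOT 0 XOR ((NOT 0 OR NOT 0) AND (0 IMPLIES 0))) -> 0
  row 9 [01001]: (NOT 0 XOR ((NOT 0 OR NOT 0) AND (0 IMPLIES 1))) -> 0
  row 10 [01010]: (NOT 0 XOR ((NOT 1 OR NOT 1) AND (0 IMPLIES 0))) -> 1
  row 11 [01011]: (NOT 0 XOR ((NOT 1 OR NOT 1) AND (0 IMPLIES 1))) -> 1
  row 12 [01100]: (NOT 0 XOR ((NOT 0 OR NOT 0) AND (0 IMPLIES 0))) -> 0
  row 13 [01101]: (NOT 0 XOR ((NOT 0 OR NOT 0) AND (0 IMPLIES 1))) -> 0
  row 14 [01110]: (NOT 0 XOR ((NOT 1 OR NOT 1) AND (0 IMPLIES 0))) -> 1
  row 15 [01111]: (NOT 0 XOR ((NOT 1 OR NOT 1) AND (0 IMPLIES 1))) -> 1
  row 16 [10000]: (NOT 1 XOR ((NOT 0 OR NOT 0) AND (1 IMPLIES 0))) -> 0
  row 17 [10001]: (NOT 1 XOR ((NOT 0 OR NOT 0) AND (1 IMPLIES 1))) -> 1
  row 18 [10010]: (NOT 1 XOR ((NOT 1 OR NOT 1) AND (1 IMPLIES 0))) -> 0
  row 19 [10011]: (NOT 1 XOR ((NOT 1 OR NOT 1) AND (1 IMPLIES 1))) -> 0
  row 20 [10100]: (NOT 1 XOR ((NOT 0 OR NOT 0) AND (1 IMPLIES 0))) -> 0
  row 21 [10101]: (NOT 1 XOR ((NOT 0 OR NOT 0) AND (1 IMPLIES 1))) -> 1
  row 22 [10110]: (NOT 1 XOR ((NOT 1 OR NOT 1) AND (1 IMPLIES 0))) -> 0
  row 23 [10111]: (NOT 1 XOR ((NOT 1 OR NOT 1) AND (1 IMPLIES 1))) -> 0
  row 24 [11000]: (NOT 1 XOR ((NOT 0 OR NOT 0) AND (1 IMPLIES 0))) -> 0
  row 25 [11001]: (NOT 1 XOR ((NOT 0 OR NOT 0) AND (1 IMPLIES 1))) -> 1
  row 26 [11010]: (NOT 1 XOR ((NOT 1 OR NOT 1) AND (1 IMPLIES 0))) -> 0
  row 27 [11011]: (NOT 1 XOR ((NOT 1 OR NOT 1) AND (1 IMPLIES 1))) -> 0
  row 28 [11100]: (NOT 1 XOR ((NOT 0 OR NOT 0) AND (1 IMPLIES 0))) -> 0
  row 29 [11101]: (NOT 1 XOR ((NOT 0 OR NOT 0) AND (1 IMPLIES 1))) -> 1
  row 30 [11110]: (NOT 1 XOR ((NOT 1 OR NOT 1) AND (1 IMPLIES 0))) -> 0
  row 31 [11111]: (NOT 1 XOR ((NOT 1 OR NOT 1) AND (1 IMPLIES 1))) -> 0
Full result column, 4 rows per line (a,b,c fixed per line; d,e runs 00..11 left to right):
  rows 0-3 [a,b,c=000]: 0011  = hex 3
  rows 4-7 [a,b,c=001]: 0011  = hex 3
  rows 8-11 [a,b,c=010]: 0011  = hex 3
  rows 12-15 [a,b,c=011]: 0011  = hex 3
  rows 16-19 [a,b,c=100]: 0100  = hex 4
  rows 20-23 [a,b,c=101]: 0100  = hex 4
  rows 24-27 [a,b,c=110]: 0100  = hex 4
  rows 28-31 [a,b,c=111]: 0100  = hex 4
Output column (row 0 .. row 31) = 00110011001100110100010001000100
Output column grouped in 4s = 0011 0011 0011 0011 0100 0100 0100 0100 = 0x33334444
Convert to decimal digit by digit (value = value*16 + digit):
  3 -> 3
  3*16 + 3 = 51
  51*16 + 3 = 819
  819*16 + 3 = 13107
  13107*16 + 4 = 209716
  209716*16 + 4 = 3355460
  3355460*16 + 4 = 53687364
  53687364*16 + 4 = 858997828
Decimal = 858997828

858997828
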